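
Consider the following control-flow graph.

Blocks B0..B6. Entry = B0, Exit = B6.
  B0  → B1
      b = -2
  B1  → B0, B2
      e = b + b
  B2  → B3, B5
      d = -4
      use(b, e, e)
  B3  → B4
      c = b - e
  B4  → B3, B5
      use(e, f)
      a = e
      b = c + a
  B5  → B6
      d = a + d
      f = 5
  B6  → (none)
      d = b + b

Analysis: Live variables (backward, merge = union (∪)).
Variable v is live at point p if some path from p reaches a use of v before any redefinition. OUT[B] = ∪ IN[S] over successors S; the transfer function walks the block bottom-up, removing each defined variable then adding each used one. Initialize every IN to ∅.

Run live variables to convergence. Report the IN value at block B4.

Fixpoint table:
  B0:   IN={a, f}   OUT={a, b, f}
  B1:   IN={a, b, f}   OUT={a, b, e, f}
  B2:   IN={a, b, e, f}   OUT={a, b, d, e, f}
  B3:   IN={b, d, e, f}   OUT={c, d, e, f}
  B4:   IN={c, d, e, f}   OUT={a, b, d, e, f}
  B5:   IN={a, b, d}   OUT={b}
  B6:   IN={b}   OUT={}

Merge at B4: OUT[B4] = IN[B3] ⊔ IN[B5] = {a, b, d, e, f}
Applying B4's transfer function to that OUT value gives IN[B4] (row B4 above).

Answer: {c, d, e, f}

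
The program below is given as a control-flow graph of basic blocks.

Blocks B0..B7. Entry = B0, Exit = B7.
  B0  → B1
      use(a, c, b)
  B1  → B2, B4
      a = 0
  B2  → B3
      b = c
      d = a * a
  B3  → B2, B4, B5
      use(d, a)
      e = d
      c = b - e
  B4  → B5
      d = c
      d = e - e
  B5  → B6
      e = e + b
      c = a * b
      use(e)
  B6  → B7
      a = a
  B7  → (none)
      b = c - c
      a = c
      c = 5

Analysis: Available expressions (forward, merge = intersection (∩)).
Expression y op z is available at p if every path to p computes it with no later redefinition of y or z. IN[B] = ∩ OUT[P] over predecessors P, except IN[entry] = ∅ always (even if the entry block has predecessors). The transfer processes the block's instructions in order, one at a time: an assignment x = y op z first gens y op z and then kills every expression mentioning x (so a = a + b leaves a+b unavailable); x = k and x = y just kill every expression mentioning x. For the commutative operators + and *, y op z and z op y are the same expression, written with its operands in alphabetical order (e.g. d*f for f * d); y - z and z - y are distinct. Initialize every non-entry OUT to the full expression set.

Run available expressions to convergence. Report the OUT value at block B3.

Answer: {a*a, b-e}

Trace:
Per-block solution:
  B0:   IN={}   OUT={}
  B1:   IN={}   OUT={}
  B2:   IN={}   OUT={a*a}
  B3:   IN={a*a}   OUT={a*a, b-e}
  B4:   IN={}   OUT={e-e}
  B5:   IN={}   OUT={a*b}
  B6:   IN={a*b}   OUT={}
  B7:   IN={}   OUT={}

Merge at B3: IN[B3] = OUT[B2] = {a*a}
Applying B3's transfer function to that IN value gives OUT[B3] (row B3 above).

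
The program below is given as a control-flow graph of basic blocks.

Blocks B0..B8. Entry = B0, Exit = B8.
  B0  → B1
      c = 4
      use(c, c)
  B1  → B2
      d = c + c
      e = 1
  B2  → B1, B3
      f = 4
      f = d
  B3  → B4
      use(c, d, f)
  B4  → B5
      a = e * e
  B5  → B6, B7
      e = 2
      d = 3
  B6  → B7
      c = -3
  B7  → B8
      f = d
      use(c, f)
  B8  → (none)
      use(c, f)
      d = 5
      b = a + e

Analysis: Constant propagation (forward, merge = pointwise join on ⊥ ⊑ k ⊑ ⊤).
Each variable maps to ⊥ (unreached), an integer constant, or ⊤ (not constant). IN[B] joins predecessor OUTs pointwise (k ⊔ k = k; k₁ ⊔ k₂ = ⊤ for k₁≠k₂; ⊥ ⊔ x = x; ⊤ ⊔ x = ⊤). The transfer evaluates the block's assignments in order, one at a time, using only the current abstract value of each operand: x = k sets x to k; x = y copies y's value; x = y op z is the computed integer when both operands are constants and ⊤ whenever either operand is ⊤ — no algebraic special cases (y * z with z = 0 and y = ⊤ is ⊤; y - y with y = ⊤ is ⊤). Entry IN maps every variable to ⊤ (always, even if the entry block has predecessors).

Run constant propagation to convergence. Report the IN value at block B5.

Fixpoint table:
  B0:   IN=(all ⊤)   OUT={c:4; rest ⊤}
  B1:   IN={c:4; rest ⊤}   OUT={c:4, d:8, e:1; rest ⊤}
  B2:   IN={c:4, d:8, e:1; rest ⊤}   OUT={c:4, d:8, e:1, f:8; rest ⊤}
  B3:   IN={c:4, d:8, e:1, f:8; rest ⊤}   OUT={c:4, d:8, e:1, f:8; rest ⊤}
  B4:   IN={c:4, d:8, e:1, f:8; rest ⊤}   OUT={a:1, c:4, d:8, e:1, f:8; rest ⊤}
  B5:   IN={a:1, c:4, d:8, e:1, f:8; rest ⊤}   OUT={a:1, c:4, d:3, e:2, f:8; rest ⊤}
  B6:   IN={a:1, c:4, d:3, e:2, f:8; rest ⊤}   OUT={a:1, c:-3, d:3, e:2, f:8; rest ⊤}
  B7:   IN={a:1, d:3, e:2, f:8; rest ⊤}   OUT={a:1, d:3, e:2, f:3; rest ⊤}
  B8:   IN={a:1, d:3, e:2, f:3; rest ⊤}   OUT={a:1, b:3, d:5, e:2, f:3; rest ⊤}

Merge at B5: IN[B5] = OUT[B4] = {a: 1, b: ⊤, c: 4, d: 8, e: 1, f: 8}

Answer: {a: 1, b: ⊤, c: 4, d: 8, e: 1, f: 8}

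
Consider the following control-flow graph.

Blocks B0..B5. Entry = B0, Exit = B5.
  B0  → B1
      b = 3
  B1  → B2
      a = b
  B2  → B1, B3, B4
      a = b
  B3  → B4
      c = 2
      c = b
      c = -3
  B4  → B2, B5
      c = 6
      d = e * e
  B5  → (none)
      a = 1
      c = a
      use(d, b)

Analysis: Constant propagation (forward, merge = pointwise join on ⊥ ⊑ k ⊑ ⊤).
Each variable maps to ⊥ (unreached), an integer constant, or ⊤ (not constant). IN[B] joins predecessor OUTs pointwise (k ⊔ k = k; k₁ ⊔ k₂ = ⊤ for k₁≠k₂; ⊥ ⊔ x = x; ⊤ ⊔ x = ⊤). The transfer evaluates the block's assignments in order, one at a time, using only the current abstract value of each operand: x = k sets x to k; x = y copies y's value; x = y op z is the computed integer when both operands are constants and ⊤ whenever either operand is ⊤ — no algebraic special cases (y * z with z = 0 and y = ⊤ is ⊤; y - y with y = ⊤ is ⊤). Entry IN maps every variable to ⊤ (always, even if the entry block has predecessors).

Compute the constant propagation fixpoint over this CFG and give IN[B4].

Converged values:
  B0:   IN=(all ⊤)   OUT={b:3; rest ⊤}
  B1:   IN={b:3; rest ⊤}   OUT={a:3, b:3; rest ⊤}
  B2:   IN={a:3, b:3; rest ⊤}   OUT={a:3, b:3; rest ⊤}
  B3:   IN={a:3, b:3; rest ⊤}   OUT={a:3, b:3, c:-3; rest ⊤}
  B4:   IN={a:3, b:3; rest ⊤}   OUT={a:3, b:3, c:6; rest ⊤}
  B5:   IN={a:3, b:3, c:6; rest ⊤}   OUT={a:1, b:3, c:1; rest ⊤}

Merge at B4: IN[B4] = OUT[B2] ⊔ OUT[B3] = {a: 3, b: 3, c: ⊤, d: ⊤, e: ⊤, f: ⊤}

Answer: {a: 3, b: 3, c: ⊤, d: ⊤, e: ⊤, f: ⊤}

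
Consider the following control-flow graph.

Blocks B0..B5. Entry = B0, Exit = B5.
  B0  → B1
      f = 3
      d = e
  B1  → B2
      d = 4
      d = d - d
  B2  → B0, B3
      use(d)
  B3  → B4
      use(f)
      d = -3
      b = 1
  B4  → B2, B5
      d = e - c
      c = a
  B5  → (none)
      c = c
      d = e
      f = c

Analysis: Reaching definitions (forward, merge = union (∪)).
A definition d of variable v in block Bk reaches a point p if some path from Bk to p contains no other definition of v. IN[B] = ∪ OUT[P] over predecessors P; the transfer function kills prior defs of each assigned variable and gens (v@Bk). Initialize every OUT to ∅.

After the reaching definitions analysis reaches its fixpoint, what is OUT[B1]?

Per-block solution:
  B0: | IN={b@B3, c@B4, d@B1, d@B4, f@B0} | OUT={b@B3, c@B4, d@B0, f@B0}
  B1: | IN={b@B3, c@B4, d@B0, f@B0} | OUT={b@B3, c@B4, d@B1, f@B0}
  B2: | IN={b@B3, c@B4, d@B1, d@B4, f@B0} | OUT={b@B3, c@B4, d@B1, d@B4, f@B0}
  B3: | IN={b@B3, c@B4, d@B1, d@B4, f@B0} | OUT={b@B3, c@B4, d@B3, f@B0}
  B4: | IN={b@B3, c@B4, d@B3, f@B0} | OUT={b@B3, c@B4, d@B4, f@B0}
  B5: | IN={b@B3, c@B4, d@B4, f@B0} | OUT={b@B3, c@B5, d@B5, f@B5}

Merge at B1: IN[B1] = OUT[B0] = {b@B3, c@B4, d@B0, f@B0}
Applying B1's transfer function to that IN value gives OUT[B1] (row B1 above).

Answer: {b@B3, c@B4, d@B1, f@B0}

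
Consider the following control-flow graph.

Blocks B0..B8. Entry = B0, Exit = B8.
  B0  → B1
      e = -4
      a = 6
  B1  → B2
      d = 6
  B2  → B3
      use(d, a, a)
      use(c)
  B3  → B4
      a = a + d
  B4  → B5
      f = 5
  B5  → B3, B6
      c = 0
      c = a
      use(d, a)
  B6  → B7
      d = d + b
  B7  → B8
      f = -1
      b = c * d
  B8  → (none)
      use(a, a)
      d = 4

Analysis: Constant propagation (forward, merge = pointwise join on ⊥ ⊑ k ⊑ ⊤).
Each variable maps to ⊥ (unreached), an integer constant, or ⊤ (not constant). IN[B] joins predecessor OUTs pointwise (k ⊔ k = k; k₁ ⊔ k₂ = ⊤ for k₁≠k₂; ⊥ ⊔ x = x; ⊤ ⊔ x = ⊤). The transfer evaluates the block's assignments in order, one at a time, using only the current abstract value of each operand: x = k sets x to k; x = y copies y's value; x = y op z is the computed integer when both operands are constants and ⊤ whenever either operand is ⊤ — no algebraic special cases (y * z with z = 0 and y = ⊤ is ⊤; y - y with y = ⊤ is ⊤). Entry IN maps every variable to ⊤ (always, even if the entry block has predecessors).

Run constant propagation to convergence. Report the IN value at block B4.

Per-block solution:
  B0:   IN=(all ⊤)   OUT={a:6, e:-4; rest ⊤}
  B1:   IN={a:6, e:-4; rest ⊤}   OUT={a:6, d:6, e:-4; rest ⊤}
  B2:   IN={a:6, d:6, e:-4; rest ⊤}   OUT={a:6, d:6, e:-4; rest ⊤}
  B3:   IN={d:6, e:-4; rest ⊤}   OUT={d:6, e:-4; rest ⊤}
  B4:   IN={d:6, e:-4; rest ⊤}   OUT={d:6, e:-4, f:5; rest ⊤}
  B5:   IN={d:6, e:-4, f:5; rest ⊤}   OUT={d:6, e:-4, f:5; rest ⊤}
  B6:   IN={d:6, e:-4, f:5; rest ⊤}   OUT={e:-4, f:5; rest ⊤}
  B7:   IN={e:-4, f:5; rest ⊤}   OUT={e:-4, f:-1; rest ⊤}
  B8:   IN={e:-4, f:-1; rest ⊤}   OUT={d:4, e:-4, f:-1; rest ⊤}

Merge at B4: IN[B4] = OUT[B3] = {a: ⊤, b: ⊤, c: ⊤, d: 6, e: -4, f: ⊤}

Answer: {a: ⊤, b: ⊤, c: ⊤, d: 6, e: -4, f: ⊤}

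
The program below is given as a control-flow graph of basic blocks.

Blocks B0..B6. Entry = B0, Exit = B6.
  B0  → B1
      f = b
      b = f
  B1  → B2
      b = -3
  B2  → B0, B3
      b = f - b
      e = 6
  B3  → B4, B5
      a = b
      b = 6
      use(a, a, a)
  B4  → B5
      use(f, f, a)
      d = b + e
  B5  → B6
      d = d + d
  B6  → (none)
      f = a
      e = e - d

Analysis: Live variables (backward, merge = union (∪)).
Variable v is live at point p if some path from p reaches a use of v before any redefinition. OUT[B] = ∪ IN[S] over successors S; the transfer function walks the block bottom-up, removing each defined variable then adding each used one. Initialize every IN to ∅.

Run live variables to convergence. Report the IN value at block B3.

Converged values:
  B0:  IN={b, d}  OUT={d, f}
  B1:  IN={d, f}  OUT={b, d, f}
  B2:  IN={b, d, f}  OUT={b, d, e, f}
  B3:  IN={b, d, e, f}  OUT={a, b, d, e, f}
  B4:  IN={a, b, e, f}  OUT={a, d, e}
  B5:  IN={a, d, e}  OUT={a, d, e}
  B6:  IN={a, d, e}  OUT={}

Merge at B3: OUT[B3] = IN[B4] ⊔ IN[B5] = {a, b, d, e, f}
Applying B3's transfer function to that OUT value gives IN[B3] (row B3 above).

Answer: {b, d, e, f}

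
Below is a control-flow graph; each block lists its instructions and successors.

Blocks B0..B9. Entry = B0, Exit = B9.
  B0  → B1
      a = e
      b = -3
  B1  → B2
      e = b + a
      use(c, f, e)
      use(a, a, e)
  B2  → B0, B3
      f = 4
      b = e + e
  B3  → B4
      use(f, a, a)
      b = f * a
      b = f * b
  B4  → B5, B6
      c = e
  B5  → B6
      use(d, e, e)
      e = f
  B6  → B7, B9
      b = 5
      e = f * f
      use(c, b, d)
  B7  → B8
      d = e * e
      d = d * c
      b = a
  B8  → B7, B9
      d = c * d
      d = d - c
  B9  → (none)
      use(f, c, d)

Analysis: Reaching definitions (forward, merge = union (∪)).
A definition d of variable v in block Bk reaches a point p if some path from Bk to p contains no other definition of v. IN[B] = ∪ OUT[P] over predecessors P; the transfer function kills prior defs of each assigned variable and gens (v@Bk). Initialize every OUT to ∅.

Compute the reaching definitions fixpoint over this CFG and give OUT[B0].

Answer: {a@B0, b@B0, e@B1, f@B2}

Working:
Per-block solution:
  B0: | IN={a@B0, b@B2, e@B1, f@B2} | OUT={a@B0, b@B0, e@B1, f@B2}
  B1: | IN={a@B0, b@B0, e@B1, f@B2} | OUT={a@B0, b@B0, e@B1, f@B2}
  B2: | IN={a@B0, b@B0, e@B1, f@B2} | OUT={a@B0, b@B2, e@B1, f@B2}
  B3: | IN={a@B0, b@B2, e@B1, f@B2} | OUT={a@B0, b@B3, e@B1, f@B2}
  B4: | IN={a@B0, b@B3, e@B1, f@B2} | OUT={a@B0, b@B3, c@B4, e@B1, f@B2}
  B5: | IN={a@B0, b@B3, c@B4, e@B1, f@B2} | OUT={a@B0, b@B3, c@B4, e@B5, f@B2}
  B6: | IN={a@B0, b@B3, c@B4, e@B1, e@B5, f@B2} | OUT={a@B0, b@B6, c@B4, e@B6, f@B2}
  B7: | IN={a@B0, b@B6, b@B7, c@B4, d@B8, e@B6, f@B2} | OUT={a@B0, b@B7, c@B4, d@B7, e@B6, f@B2}
  B8: | IN={a@B0, b@B7, c@B4, d@B7, e@B6, f@B2} | OUT={a@B0, b@B7, c@B4, d@B8, e@B6, f@B2}
  B9: | IN={a@B0, b@B6, b@B7, c@B4, d@B8, e@B6, f@B2} | OUT={a@B0, b@B6, b@B7, c@B4, d@B8, e@B6, f@B2}

Merge at B0 (entry node, so the boundary value {} is joined with the incoming edge(s)): IN[B0] = {} ⊔ OUT[B2] = {a@B0, b@B2, e@B1, f@B2}
Applying B0's transfer function to that IN value gives OUT[B0] (row B0 above).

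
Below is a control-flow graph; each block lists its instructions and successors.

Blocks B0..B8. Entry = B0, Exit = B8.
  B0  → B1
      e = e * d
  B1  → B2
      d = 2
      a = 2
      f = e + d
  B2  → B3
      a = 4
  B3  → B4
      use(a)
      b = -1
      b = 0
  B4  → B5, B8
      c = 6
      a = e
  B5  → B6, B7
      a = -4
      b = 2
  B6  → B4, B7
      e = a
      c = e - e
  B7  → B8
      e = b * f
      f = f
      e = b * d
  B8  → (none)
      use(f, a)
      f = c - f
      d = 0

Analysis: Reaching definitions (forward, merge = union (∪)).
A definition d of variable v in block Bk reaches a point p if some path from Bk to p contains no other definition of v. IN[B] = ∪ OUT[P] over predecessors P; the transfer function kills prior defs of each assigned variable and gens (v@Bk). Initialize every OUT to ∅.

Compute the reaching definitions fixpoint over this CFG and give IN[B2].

Answer: {a@B1, d@B1, e@B0, f@B1}

Working:
Converged values:
  B0:   IN={}   OUT={e@B0}
  B1:   IN={e@B0}   OUT={a@B1, d@B1, e@B0, f@B1}
  B2:   IN={a@B1, d@B1, e@B0, f@B1}   OUT={a@B2, d@B1, e@B0, f@B1}
  B3:   IN={a@B2, d@B1, e@B0, f@B1}   OUT={a@B2, b@B3, d@B1, e@B0, f@B1}
  B4:   IN={a@B2, a@B5, b@B3, b@B5, c@B6, d@B1, e@B0, e@B6, f@B1}   OUT={a@B4, b@B3, b@B5, c@B4, d@B1, e@B0, e@B6, f@B1}
  B5:   IN={a@B4, b@B3, b@B5, c@B4, d@B1, e@B0, e@B6, f@B1}   OUT={a@B5, b@B5, c@B4, d@B1, e@B0, e@B6, f@B1}
  B6:   IN={a@B5, b@B5, c@B4, d@B1, e@B0, e@B6, f@B1}   OUT={a@B5, b@B5, c@B6, d@B1, e@B6, f@B1}
  B7:   IN={a@B5, b@B5, c@B4, c@B6, d@B1, e@B0, e@B6, f@B1}   OUT={a@B5, b@B5, c@B4, c@B6, d@B1, e@B7, f@B7}
  B8:   IN={a@B4, a@B5, b@B3, b@B5, c@B4, c@B6, d@B1, e@B0, e@B6, e@B7, f@B1, f@B7}   OUT={a@B4, a@B5, b@B3, b@B5, c@B4, c@B6, d@B8, e@B0, e@B6, e@B7, f@B8}

Merge at B2: IN[B2] = OUT[B1] = {a@B1, d@B1, e@B0, f@B1}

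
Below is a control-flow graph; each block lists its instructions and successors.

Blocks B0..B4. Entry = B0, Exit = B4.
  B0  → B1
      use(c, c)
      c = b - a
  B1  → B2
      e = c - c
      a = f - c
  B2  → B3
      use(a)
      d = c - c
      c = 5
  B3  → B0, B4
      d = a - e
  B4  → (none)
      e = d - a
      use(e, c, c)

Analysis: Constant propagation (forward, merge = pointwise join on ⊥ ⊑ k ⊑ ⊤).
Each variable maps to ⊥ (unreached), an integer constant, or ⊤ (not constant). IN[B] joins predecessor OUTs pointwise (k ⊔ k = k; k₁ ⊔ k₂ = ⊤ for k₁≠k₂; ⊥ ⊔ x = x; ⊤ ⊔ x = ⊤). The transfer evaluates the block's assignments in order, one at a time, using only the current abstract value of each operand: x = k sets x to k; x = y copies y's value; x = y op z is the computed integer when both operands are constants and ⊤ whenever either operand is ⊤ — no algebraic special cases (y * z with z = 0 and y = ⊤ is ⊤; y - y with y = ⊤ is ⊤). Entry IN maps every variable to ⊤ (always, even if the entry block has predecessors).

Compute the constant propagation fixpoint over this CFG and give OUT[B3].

Answer: {a: ⊤, b: ⊤, c: 5, d: ⊤, e: ⊤, f: ⊤}

Working:
Fixpoint table:
  B0: | IN=(all ⊤) | OUT=(all ⊤)
  B1: | IN=(all ⊤) | OUT=(all ⊤)
  B2: | IN=(all ⊤) | OUT={c:5; rest ⊤}
  B3: | IN={c:5; rest ⊤} | OUT={c:5; rest ⊤}
  B4: | IN={c:5; rest ⊤} | OUT={c:5; rest ⊤}

Merge at B3: IN[B3] = OUT[B2] = {a: ⊤, b: ⊤, c: 5, d: ⊤, e: ⊤, f: ⊤}
Applying B3's transfer function to that IN value gives OUT[B3] (row B3 above).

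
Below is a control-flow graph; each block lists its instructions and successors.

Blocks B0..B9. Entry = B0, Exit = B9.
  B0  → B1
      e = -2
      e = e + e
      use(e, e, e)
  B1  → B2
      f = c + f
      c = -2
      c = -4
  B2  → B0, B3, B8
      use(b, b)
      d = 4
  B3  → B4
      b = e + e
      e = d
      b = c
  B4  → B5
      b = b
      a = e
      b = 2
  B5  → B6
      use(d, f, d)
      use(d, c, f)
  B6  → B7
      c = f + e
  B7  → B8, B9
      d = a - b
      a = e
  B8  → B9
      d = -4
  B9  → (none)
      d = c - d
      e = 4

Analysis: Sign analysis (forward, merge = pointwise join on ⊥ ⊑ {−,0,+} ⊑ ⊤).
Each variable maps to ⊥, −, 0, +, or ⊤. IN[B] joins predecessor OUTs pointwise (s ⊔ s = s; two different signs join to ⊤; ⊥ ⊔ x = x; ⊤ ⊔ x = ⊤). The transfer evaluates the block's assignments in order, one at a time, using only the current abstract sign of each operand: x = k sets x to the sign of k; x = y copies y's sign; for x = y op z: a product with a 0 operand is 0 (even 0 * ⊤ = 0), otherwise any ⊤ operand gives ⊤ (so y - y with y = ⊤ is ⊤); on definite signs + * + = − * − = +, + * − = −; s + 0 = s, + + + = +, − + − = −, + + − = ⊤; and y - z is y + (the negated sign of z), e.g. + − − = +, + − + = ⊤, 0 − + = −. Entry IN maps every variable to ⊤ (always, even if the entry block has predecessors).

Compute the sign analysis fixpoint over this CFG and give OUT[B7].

Answer: {a: +, b: +, c: ⊤, d: ⊤, e: +, f: ⊤}

Working:
Per-block solution:
  B0:  IN=(all ⊤)  OUT={e:-; rest ⊤}
  B1:  IN={e:-; rest ⊤}  OUT={c:-, e:-; rest ⊤}
  B2:  IN={c:-, e:-; rest ⊤}  OUT={c:-, d:+, e:-; rest ⊤}
  B3:  IN={c:-, d:+, e:-; rest ⊤}  OUT={b:-, c:-, d:+, e:+; rest ⊤}
  B4:  IN={b:-, c:-, d:+, e:+; rest ⊤}  OUT={a:+, b:+, c:-, d:+, e:+; rest ⊤}
  B5:  IN={a:+, b:+, c:-, d:+, e:+; rest ⊤}  OUT={a:+, b:+, c:-, d:+, e:+; rest ⊤}
  B6:  IN={a:+, b:+, c:-, d:+, e:+; rest ⊤}  OUT={a:+, b:+, d:+, e:+; rest ⊤}
  B7:  IN={a:+, b:+, d:+, e:+; rest ⊤}  OUT={a:+, b:+, e:+; rest ⊤}
  B8:  IN=(all ⊤)  OUT={d:-; rest ⊤}
  B9:  IN=(all ⊤)  OUT={e:+; rest ⊤}

Merge at B7: IN[B7] = OUT[B6] = {a: +, b: +, c: ⊤, d: +, e: +, f: ⊤}
Applying B7's transfer function to that IN value gives OUT[B7] (row B7 above).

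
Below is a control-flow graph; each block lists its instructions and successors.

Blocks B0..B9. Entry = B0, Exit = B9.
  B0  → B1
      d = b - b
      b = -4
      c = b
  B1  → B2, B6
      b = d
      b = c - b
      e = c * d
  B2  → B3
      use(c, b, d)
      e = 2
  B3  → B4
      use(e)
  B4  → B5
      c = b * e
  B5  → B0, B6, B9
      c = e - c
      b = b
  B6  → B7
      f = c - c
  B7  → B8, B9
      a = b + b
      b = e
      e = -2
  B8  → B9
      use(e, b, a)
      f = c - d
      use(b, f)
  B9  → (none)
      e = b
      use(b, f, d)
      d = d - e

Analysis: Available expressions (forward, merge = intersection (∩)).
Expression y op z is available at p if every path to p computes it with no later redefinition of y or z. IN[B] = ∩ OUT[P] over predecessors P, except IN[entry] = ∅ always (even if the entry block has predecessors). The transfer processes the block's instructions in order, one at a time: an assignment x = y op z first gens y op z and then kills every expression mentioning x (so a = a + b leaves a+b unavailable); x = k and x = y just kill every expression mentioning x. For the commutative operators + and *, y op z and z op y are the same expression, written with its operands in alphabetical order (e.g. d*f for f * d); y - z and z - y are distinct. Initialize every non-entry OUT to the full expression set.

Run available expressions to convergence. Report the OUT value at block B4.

Answer: {b*e}

Working:
Per-block solution:
  B0:  IN={}  OUT={}
  B1:  IN={}  OUT={c*d}
  B2:  IN={c*d}  OUT={c*d}
  B3:  IN={c*d}  OUT={c*d}
  B4:  IN={c*d}  OUT={b*e}
  B5:  IN={b*e}  OUT={}
  B6:  IN={}  OUT={c-c}
  B7:  IN={c-c}  OUT={c-c}
  B8:  IN={c-c}  OUT={c-c, c-d}
  B9:  IN={}  OUT={}

Merge at B4: IN[B4] = OUT[B3] = {c*d}
Applying B4's transfer function to that IN value gives OUT[B4] (row B4 above).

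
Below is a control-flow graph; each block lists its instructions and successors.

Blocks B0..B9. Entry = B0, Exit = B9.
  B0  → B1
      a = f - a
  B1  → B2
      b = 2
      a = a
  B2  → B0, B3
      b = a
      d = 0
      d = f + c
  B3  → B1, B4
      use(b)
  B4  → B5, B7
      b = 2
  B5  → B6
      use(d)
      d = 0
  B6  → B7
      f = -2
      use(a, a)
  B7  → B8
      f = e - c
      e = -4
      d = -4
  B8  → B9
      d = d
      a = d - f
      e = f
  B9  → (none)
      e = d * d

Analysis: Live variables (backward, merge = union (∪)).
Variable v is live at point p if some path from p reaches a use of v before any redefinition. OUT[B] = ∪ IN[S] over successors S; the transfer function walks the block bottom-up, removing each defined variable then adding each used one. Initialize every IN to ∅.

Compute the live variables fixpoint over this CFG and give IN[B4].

Answer: {a, c, d, e}

Working:
Fixpoint table:
  B0:  IN={a, c, e, f}  OUT={a, c, e, f}
  B1:  IN={a, c, e, f}  OUT={a, c, e, f}
  B2:  IN={a, c, e, f}  OUT={a, b, c, d, e, f}
  B3:  IN={a, b, c, d, e, f}  OUT={a, c, d, e, f}
  B4:  IN={a, c, d, e}  OUT={a, c, d, e}
  B5:  IN={a, c, d, e}  OUT={a, c, e}
  B6:  IN={a, c, e}  OUT={c, e}
  B7:  IN={c, e}  OUT={d, f}
  B8:  IN={d, f}  OUT={d}
  B9:  IN={d}  OUT={}

Merge at B4: OUT[B4] = IN[B5] ⊔ IN[B7] = {a, c, d, e}
Applying B4's transfer function to that OUT value gives IN[B4] (row B4 above).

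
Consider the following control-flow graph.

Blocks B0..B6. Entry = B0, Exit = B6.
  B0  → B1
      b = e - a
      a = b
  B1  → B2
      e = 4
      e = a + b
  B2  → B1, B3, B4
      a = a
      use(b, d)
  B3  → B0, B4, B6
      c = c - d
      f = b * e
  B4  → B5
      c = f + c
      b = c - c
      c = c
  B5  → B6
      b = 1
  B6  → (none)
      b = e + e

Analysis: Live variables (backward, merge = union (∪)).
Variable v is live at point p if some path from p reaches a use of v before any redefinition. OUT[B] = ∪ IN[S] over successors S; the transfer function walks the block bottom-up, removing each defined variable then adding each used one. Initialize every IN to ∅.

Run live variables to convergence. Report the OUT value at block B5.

Answer: {e}

Derivation:
Converged values:
  B0:   IN={a, c, d, e, f}   OUT={a, b, c, d, f}
  B1:   IN={a, b, c, d, f}   OUT={a, b, c, d, e, f}
  B2:   IN={a, b, c, d, e, f}   OUT={a, b, c, d, e, f}
  B3:   IN={a, b, c, d, e}   OUT={a, c, d, e, f}
  B4:   IN={c, e, f}   OUT={e}
  B5:   IN={e}   OUT={e}
  B6:   IN={e}   OUT={}

Merge at B5: OUT[B5] = IN[B6] = {e}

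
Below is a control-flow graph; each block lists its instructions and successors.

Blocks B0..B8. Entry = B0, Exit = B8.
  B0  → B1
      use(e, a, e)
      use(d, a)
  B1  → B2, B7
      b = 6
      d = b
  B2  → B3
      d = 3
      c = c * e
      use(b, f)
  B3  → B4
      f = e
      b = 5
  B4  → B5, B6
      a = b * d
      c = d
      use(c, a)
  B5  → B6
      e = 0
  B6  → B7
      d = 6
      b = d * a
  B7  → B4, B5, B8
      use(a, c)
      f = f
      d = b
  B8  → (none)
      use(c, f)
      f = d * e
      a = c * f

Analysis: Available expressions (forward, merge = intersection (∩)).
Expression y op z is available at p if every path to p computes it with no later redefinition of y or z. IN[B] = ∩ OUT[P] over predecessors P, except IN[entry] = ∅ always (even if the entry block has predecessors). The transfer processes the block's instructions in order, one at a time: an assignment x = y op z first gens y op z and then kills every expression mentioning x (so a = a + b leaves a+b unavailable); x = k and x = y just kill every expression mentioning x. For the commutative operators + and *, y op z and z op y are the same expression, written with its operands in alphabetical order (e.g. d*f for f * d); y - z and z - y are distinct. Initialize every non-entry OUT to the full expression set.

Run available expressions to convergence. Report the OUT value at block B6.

Fixpoint table:
  B0:  IN={}  OUT={}
  B1:  IN={}  OUT={}
  B2:  IN={}  OUT={}
  B3:  IN={}  OUT={}
  B4:  IN={}  OUT={b*d}
  B5:  IN={}  OUT={}
  B6:  IN={}  OUT={a*d}
  B7:  IN={}  OUT={}
  B8:  IN={}  OUT={c*f, d*e}

Merge at B6: IN[B6] = OUT[B4] ∩ OUT[B5] = {}
Applying B6's transfer function to that IN value gives OUT[B6] (row B6 above).

Answer: {a*d}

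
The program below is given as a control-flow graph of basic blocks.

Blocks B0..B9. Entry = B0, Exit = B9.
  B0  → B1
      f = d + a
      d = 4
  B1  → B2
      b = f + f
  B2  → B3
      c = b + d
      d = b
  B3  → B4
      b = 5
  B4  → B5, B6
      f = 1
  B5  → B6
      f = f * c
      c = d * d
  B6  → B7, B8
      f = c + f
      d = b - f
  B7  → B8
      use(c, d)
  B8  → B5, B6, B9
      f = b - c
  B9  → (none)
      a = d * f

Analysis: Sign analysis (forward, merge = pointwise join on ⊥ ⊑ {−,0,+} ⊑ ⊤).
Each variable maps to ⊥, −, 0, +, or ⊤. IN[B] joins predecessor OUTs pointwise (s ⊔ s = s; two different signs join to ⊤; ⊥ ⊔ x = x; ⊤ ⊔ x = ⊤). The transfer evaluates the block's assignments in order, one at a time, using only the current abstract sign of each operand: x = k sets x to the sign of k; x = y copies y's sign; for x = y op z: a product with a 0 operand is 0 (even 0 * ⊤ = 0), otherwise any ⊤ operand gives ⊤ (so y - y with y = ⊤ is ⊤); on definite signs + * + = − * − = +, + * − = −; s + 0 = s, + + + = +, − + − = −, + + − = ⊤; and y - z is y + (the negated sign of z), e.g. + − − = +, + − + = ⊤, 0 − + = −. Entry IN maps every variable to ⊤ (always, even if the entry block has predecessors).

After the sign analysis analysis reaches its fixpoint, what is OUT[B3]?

Answer: {a: ⊤, b: +, c: ⊤, d: ⊤, e: ⊤, f: ⊤}

Trace:
Converged values:
  B0: | IN=(all ⊤) | OUT={d:+; rest ⊤}
  B1: | IN={d:+; rest ⊤} | OUT={d:+; rest ⊤}
  B2: | IN={d:+; rest ⊤} | OUT=(all ⊤)
  B3: | IN=(all ⊤) | OUT={b:+; rest ⊤}
  B4: | IN={b:+; rest ⊤} | OUT={b:+, f:+; rest ⊤}
  B5: | IN={b:+; rest ⊤} | OUT={b:+; rest ⊤}
  B6: | IN={b:+; rest ⊤} | OUT={b:+; rest ⊤}
  B7: | IN={b:+; rest ⊤} | OUT={b:+; rest ⊤}
  B8: | IN={b:+; rest ⊤} | OUT={b:+; rest ⊤}
  B9: | IN={b:+; rest ⊤} | OUT={b:+; rest ⊤}

Merge at B3: IN[B3] = OUT[B2] = {a: ⊤, b: ⊤, c: ⊤, d: ⊤, e: ⊤, f: ⊤}
Applying B3's transfer function to that IN value gives OUT[B3] (row B3 above).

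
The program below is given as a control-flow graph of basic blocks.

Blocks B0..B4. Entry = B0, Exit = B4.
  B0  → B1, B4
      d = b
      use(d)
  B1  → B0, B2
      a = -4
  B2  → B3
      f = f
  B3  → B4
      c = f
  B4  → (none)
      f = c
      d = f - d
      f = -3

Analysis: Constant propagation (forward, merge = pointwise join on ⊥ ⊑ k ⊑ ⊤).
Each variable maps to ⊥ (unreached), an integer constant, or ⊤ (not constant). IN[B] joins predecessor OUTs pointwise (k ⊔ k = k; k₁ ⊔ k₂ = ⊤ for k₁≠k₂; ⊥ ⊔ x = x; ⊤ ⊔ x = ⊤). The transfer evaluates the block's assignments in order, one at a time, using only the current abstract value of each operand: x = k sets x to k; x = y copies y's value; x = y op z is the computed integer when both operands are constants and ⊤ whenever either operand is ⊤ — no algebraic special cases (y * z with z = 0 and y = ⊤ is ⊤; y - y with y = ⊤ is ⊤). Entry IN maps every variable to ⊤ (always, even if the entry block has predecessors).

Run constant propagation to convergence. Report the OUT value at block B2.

Answer: {a: -4, b: ⊤, c: ⊤, d: ⊤, e: ⊤, f: ⊤}

Derivation:
Fixpoint table:
  B0:  IN=(all ⊤)  OUT=(all ⊤)
  B1:  IN=(all ⊤)  OUT={a:-4; rest ⊤}
  B2:  IN={a:-4; rest ⊤}  OUT={a:-4; rest ⊤}
  B3:  IN={a:-4; rest ⊤}  OUT={a:-4; rest ⊤}
  B4:  IN=(all ⊤)  OUT={f:-3; rest ⊤}

Merge at B2: IN[B2] = OUT[B1] = {a: -4, b: ⊤, c: ⊤, d: ⊤, e: ⊤, f: ⊤}
Applying B2's transfer function to that IN value gives OUT[B2] (row B2 above).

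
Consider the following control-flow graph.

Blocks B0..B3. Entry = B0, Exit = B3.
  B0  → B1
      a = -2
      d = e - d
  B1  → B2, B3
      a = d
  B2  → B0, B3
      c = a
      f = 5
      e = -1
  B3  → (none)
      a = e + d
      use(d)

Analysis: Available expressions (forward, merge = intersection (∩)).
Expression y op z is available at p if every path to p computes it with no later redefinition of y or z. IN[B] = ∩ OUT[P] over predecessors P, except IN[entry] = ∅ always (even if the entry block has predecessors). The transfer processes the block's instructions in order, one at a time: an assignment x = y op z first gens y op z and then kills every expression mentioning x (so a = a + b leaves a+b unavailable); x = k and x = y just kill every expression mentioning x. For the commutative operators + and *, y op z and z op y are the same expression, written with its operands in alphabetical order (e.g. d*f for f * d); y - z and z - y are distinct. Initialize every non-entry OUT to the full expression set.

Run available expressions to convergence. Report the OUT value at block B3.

Fixpoint table:
  B0: | IN={} | OUT={}
  B1: | IN={} | OUT={}
  B2: | IN={} | OUT={}
  B3: | IN={} | OUT={d+e}

Merge at B3: IN[B3] = OUT[B1] ∩ OUT[B2] = {}
Applying B3's transfer function to that IN value gives OUT[B3] (row B3 above).

Answer: {d+e}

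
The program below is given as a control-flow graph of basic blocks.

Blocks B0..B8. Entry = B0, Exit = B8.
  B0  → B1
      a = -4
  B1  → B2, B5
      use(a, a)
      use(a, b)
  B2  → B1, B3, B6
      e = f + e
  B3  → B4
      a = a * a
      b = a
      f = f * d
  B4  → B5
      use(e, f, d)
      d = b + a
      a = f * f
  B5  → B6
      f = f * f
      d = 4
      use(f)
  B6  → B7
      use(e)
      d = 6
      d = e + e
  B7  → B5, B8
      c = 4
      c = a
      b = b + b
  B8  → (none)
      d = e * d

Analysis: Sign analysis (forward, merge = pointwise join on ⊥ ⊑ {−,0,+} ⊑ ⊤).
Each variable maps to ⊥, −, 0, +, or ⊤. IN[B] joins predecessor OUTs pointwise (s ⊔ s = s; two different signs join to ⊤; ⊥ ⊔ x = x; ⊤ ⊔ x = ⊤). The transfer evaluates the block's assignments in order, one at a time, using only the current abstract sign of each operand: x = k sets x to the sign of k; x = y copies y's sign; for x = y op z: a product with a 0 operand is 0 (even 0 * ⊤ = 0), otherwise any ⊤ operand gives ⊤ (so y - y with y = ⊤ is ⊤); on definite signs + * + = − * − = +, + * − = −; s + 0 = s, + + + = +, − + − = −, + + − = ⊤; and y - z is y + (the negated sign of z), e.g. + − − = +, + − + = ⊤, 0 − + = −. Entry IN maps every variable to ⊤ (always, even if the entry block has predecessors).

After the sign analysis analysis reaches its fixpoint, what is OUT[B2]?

Converged values:
  B0: | IN=(all ⊤) | OUT={a:-; rest ⊤}
  B1: | IN={a:-; rest ⊤} | OUT={a:-; rest ⊤}
  B2: | IN={a:-; rest ⊤} | OUT={a:-; rest ⊤}
  B3: | IN={a:-; rest ⊤} | OUT={a:+, b:+; rest ⊤}
  B4: | IN={a:+, b:+; rest ⊤} | OUT={b:+, d:+; rest ⊤}
  B5: | IN=(all ⊤) | OUT={d:+; rest ⊤}
  B6: | IN=(all ⊤) | OUT=(all ⊤)
  B7: | IN=(all ⊤) | OUT=(all ⊤)
  B8: | IN=(all ⊤) | OUT=(all ⊤)

Merge at B2: IN[B2] = OUT[B1] = {a: -, b: ⊤, c: ⊤, d: ⊤, e: ⊤, f: ⊤}
Applying B2's transfer function to that IN value gives OUT[B2] (row B2 above).

Answer: {a: -, b: ⊤, c: ⊤, d: ⊤, e: ⊤, f: ⊤}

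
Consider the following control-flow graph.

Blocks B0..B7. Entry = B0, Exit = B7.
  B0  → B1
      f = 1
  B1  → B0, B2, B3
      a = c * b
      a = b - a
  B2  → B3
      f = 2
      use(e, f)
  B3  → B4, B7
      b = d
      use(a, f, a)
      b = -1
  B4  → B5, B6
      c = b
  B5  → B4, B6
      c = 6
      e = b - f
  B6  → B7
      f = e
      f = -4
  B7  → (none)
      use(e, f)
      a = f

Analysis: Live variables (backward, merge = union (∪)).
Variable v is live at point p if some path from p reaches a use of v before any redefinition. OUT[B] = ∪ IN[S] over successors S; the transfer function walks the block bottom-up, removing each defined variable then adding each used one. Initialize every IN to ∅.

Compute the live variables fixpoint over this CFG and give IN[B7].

Converged values:
  B0:   IN={b, c, d, e}   OUT={b, c, d, e, f}
  B1:   IN={b, c, d, e, f}   OUT={a, b, c, d, e, f}
  B2:   IN={a, d, e}   OUT={a, d, e, f}
  B3:   IN={a, d, e, f}   OUT={b, e, f}
  B4:   IN={b, e, f}   OUT={b, e, f}
  B5:   IN={b, f}   OUT={b, e, f}
  B6:   IN={e}   OUT={e, f}
  B7:   IN={e, f}   OUT={}

B7 is the boundary node: OUT[B7] = {}
Applying B7's transfer function to that OUT value gives IN[B7] (row B7 above).

Answer: {e, f}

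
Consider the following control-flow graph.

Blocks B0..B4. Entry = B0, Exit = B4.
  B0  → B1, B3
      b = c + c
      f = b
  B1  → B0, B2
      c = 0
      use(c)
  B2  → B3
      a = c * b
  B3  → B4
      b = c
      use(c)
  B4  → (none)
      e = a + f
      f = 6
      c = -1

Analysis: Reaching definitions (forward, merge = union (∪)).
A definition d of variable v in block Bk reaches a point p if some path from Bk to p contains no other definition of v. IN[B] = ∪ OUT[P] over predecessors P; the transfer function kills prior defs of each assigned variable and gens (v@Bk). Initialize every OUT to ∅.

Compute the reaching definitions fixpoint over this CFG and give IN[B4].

Answer: {a@B2, b@B3, c@B1, f@B0}

Derivation:
Converged values:
  B0: | IN={b@B0, c@B1, f@B0} | OUT={b@B0, c@B1, f@B0}
  B1: | IN={b@B0, c@B1, f@B0} | OUT={b@B0, c@B1, f@B0}
  B2: | IN={b@B0, c@B1, f@B0} | OUT={a@B2, b@B0, c@B1, f@B0}
  B3: | IN={a@B2, b@B0, c@B1, f@B0} | OUT={a@B2, b@B3, c@B1, f@B0}
  B4: | IN={a@B2, b@B3, c@B1, f@B0} | OUT={a@B2, b@B3, c@B4, e@B4, f@B4}

Merge at B4: IN[B4] = OUT[B3] = {a@B2, b@B3, c@B1, f@B0}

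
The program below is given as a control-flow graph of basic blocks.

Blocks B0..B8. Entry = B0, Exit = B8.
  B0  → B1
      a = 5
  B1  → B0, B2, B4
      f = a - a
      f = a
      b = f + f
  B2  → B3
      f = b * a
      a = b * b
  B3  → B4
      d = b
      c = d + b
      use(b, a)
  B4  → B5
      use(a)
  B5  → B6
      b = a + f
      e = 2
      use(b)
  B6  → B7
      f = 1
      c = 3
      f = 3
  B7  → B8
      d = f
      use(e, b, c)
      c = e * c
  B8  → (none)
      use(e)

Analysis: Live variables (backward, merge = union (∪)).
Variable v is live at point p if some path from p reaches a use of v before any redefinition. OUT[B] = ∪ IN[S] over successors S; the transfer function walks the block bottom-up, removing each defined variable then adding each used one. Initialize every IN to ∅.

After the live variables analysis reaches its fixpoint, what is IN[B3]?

Converged values:
  B0: | IN={} | OUT={a}
  B1: | IN={a} | OUT={a, b, f}
  B2: | IN={a, b} | OUT={a, b, f}
  B3: | IN={a, b, f} | OUT={a, f}
  B4: | IN={a, f} | OUT={a, f}
  B5: | IN={a, f} | OUT={b, e}
  B6: | IN={b, e} | OUT={b, c, e, f}
  B7: | IN={b, c, e, f} | OUT={e}
  B8: | IN={e} | OUT={}

Merge at B3: OUT[B3] = IN[B4] = {a, f}
Applying B3's transfer function to that OUT value gives IN[B3] (row B3 above).

Answer: {a, b, f}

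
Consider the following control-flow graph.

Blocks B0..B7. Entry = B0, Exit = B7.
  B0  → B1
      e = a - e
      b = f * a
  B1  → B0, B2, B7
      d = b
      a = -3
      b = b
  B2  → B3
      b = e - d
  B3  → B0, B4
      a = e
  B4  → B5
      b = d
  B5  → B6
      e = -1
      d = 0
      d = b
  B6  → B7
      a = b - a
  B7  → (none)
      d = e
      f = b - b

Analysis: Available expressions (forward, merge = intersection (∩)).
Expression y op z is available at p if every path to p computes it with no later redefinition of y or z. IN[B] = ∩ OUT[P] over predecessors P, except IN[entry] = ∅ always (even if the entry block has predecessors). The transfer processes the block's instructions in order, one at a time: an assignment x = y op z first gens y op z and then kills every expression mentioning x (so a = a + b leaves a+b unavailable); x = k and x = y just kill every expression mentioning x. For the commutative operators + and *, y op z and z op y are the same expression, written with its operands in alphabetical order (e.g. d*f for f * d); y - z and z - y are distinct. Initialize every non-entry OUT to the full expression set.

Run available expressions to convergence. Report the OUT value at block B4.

Answer: {e-d}

Trace:
Per-block solution:
  B0: | IN={} | OUT={a*f}
  B1: | IN={a*f} | OUT={}
  B2: | IN={} | OUT={e-d}
  B3: | IN={e-d} | OUT={e-d}
  B4: | IN={e-d} | OUT={e-d}
  B5: | IN={e-d} | OUT={}
  B6: | IN={} | OUT={}
  B7: | IN={} | OUT={b-b}

Merge at B4: IN[B4] = OUT[B3] = {e-d}
Applying B4's transfer function to that IN value gives OUT[B4] (row B4 above).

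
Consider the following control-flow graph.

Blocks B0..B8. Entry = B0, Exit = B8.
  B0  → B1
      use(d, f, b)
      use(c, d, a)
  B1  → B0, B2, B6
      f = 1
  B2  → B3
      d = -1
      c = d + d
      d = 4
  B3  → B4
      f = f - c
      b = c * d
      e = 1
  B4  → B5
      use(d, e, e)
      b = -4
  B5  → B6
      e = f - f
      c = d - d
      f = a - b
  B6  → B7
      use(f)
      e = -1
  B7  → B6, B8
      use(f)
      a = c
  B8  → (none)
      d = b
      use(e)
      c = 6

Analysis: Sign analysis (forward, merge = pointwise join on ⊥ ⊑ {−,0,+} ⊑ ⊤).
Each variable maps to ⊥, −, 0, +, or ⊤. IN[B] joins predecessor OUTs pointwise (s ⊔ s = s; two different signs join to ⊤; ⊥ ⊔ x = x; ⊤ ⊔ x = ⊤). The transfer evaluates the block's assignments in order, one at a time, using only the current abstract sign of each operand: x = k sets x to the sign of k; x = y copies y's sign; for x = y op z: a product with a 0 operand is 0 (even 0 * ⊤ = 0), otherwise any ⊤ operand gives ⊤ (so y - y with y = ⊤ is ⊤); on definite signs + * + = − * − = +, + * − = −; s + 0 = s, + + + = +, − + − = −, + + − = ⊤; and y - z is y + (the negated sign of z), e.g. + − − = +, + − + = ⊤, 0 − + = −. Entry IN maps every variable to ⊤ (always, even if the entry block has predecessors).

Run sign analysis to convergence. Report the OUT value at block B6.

Fixpoint table:
  B0:   IN=(all ⊤)   OUT=(all ⊤)
  B1:   IN=(all ⊤)   OUT={f:+; rest ⊤}
  B2:   IN={f:+; rest ⊤}   OUT={c:-, d:+, f:+; rest ⊤}
  B3:   IN={c:-, d:+, f:+; rest ⊤}   OUT={b:-, c:-, d:+, e:+, f:+; rest ⊤}
  B4:   IN={b:-, c:-, d:+, e:+, f:+; rest ⊤}   OUT={b:-, c:-, d:+, e:+, f:+; rest ⊤}
  B5:   IN={b:-, c:-, d:+, e:+, f:+; rest ⊤}   OUT={b:-, d:+; rest ⊤}
  B6:   IN=(all ⊤)   OUT={e:-; rest ⊤}
  B7:   IN={e:-; rest ⊤}   OUT={e:-; rest ⊤}
  B8:   IN={e:-; rest ⊤}   OUT={c:+, e:-; rest ⊤}

Merge at B6: IN[B6] = OUT[B1] ⊔ OUT[B5] ⊔ OUT[B7] = {a: ⊤, b: ⊤, c: ⊤, d: ⊤, e: ⊤, f: ⊤}
Applying B6's transfer function to that IN value gives OUT[B6] (row B6 above).

Answer: {a: ⊤, b: ⊤, c: ⊤, d: ⊤, e: -, f: ⊤}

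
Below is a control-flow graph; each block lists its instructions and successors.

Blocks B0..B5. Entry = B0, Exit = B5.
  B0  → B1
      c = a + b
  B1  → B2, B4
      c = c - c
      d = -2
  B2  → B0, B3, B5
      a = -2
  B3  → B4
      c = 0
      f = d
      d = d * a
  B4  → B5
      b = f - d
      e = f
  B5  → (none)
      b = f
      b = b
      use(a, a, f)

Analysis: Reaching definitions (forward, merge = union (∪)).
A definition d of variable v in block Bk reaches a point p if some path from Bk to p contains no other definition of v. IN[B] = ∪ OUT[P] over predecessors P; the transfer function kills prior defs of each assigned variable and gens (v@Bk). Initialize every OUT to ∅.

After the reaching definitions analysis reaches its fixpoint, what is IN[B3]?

Answer: {a@B2, c@B1, d@B1}

Trace:
Per-block solution:
  B0:  IN={a@B2, c@B1, d@B1}  OUT={a@B2, c@B0, d@B1}
  B1:  IN={a@B2, c@B0, d@B1}  OUT={a@B2, c@B1, d@B1}
  B2:  IN={a@B2, c@B1, d@B1}  OUT={a@B2, c@B1, d@B1}
  B3:  IN={a@B2, c@B1, d@B1}  OUT={a@B2, c@B3, d@B3, f@B3}
  B4:  IN={a@B2, c@B1, c@B3, d@B1, d@B3, f@B3}  OUT={a@B2, b@B4, c@B1, c@B3, d@B1, d@B3, e@B4, f@B3}
  B5:  IN={a@B2, b@B4, c@B1, c@B3, d@B1, d@B3, e@B4, f@B3}  OUT={a@B2, b@B5, c@B1, c@B3, d@B1, d@B3, e@B4, f@B3}

Merge at B3: IN[B3] = OUT[B2] = {a@B2, c@B1, d@B1}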